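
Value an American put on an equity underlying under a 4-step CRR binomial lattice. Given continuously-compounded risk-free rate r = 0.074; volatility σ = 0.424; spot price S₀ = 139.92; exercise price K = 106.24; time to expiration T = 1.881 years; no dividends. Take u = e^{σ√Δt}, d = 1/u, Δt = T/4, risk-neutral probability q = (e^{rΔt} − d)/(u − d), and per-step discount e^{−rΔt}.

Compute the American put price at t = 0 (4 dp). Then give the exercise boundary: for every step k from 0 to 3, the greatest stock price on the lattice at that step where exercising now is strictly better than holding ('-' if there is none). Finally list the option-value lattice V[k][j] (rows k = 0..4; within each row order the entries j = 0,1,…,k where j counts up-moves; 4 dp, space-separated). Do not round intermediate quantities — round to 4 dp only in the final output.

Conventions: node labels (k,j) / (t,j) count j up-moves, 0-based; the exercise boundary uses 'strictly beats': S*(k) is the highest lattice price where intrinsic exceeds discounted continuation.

price = 10.5710
boundary = - - - 58.4867
tree:
10.5710
18.1422 3.3904
30.1494 6.8545 0.0000
47.7533 13.8581 0.0000 0.0000
62.5096 28.0175 0.0000 0.0000 0.0000

Δt=0.47025, u=1.33744, d=0.74770, q=0.48786, disc=e^(-rΔt)=0.96580
k=4 terminal: V=max(K-S,0) → 62.5096 28.0175 0.0000 0.0000 0.0000
k=3: j=0 S=58.4867 intr=47.7533 cont=44.1199 V=47.7533[EX]; j=1 S=104.6178 intr=1.6222 cont=13.8581 V=13.8581[hold]; j=2 S=187.1346 intr=0.0000 cont=0.0000 V=0.0000[hold]; j=3 S=334.7359 intr=0.0000 cont=0.0000 V=0.0000[hold]  S*(3)=58.4867
k=2: j=0 S=78.2225 intr=28.0175 cont=30.1494 V=30.1494[hold]; j=1 S=139.9200 intr=0.0000 cont=6.8545 V=6.8545[hold]; j=2 S=250.2812 intr=0.0000 cont=0.0000 V=0.0000[hold]  S*(2)=-
k=1: j=0 S=104.6178 intr=1.6222 cont=18.1422 V=18.1422[hold]; j=1 S=187.1346 intr=0.0000 cont=3.3904 V=3.3904[hold]  S*(1)=-
k=0: j=0 S=139.9200 intr=0.0000 cont=10.5710 V=10.5710[hold]  S*(0)=-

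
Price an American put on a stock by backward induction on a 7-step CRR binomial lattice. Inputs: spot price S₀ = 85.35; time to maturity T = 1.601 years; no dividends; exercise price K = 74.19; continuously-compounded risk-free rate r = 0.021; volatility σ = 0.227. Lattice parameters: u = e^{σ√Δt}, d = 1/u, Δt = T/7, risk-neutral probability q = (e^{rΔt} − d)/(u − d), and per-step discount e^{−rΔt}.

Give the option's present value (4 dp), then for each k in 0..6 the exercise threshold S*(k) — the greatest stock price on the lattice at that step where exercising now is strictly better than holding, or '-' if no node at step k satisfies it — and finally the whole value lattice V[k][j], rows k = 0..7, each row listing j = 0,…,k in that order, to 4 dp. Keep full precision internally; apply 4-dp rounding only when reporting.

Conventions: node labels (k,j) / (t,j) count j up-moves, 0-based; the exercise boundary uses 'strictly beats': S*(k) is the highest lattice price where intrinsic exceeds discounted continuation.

price = 3.7688
boundary = - - - - 55.2859 49.5983 55.2859
tree:
3.7688
5.9325 1.5982
9.0742 2.7853 0.4028
13.3930 4.7566 0.8015 0.0000
18.9041 7.9013 1.5948 0.0000 0.0000
24.5917 12.6112 3.1734 0.0000 0.0000 0.0000
29.6941 18.9041 6.3144 0.0000 0.0000 0.0000 0.0000
34.2717 24.5917 12.5643 0.0000 0.0000 0.0000 0.0000 0.0000

Δt=0.22871, u=1.11467, d=0.89712, q=0.49502, disc=e^(-rΔt)=0.99521
k=7 terminal: V=max(K-S,0) → 34.2717 24.5917 12.5643 0.0000 0.0000 0.0000 0.0000 0.0000
k=6: j=0 S=44.4959 intr=29.6941 cont=29.3386 V=29.6941[EX]; j=1 S=55.2859 intr=18.9041 cont=18.5486 V=18.9041[EX]; j=2 S=68.6924 intr=5.4976 cont=6.3144 V=6.3144[hold]; j=3 S=85.3500 intr=0.0000 cont=0.0000 V=0.0000[hold]; j=4 S=106.0469 intr=0.0000 cont=0.0000 V=0.0000[hold]; j=5 S=131.7628 intr=0.0000 cont=0.0000 V=0.0000[hold]; j=6 S=163.7146 intr=0.0000 cont=0.0000 V=0.0000[hold]  S*(6)=55.2859
k=5: j=0 S=49.5983 intr=24.5917 cont=24.2362 V=24.5917[EX]; j=1 S=61.6257 intr=12.5643 cont=12.6112 V=12.6112[hold]; j=2 S=76.5696 intr=0.0000 cont=3.1734 V=3.1734[hold]; j=3 S=95.1373 intr=0.0000 cont=0.0000 V=0.0000[hold]; j=4 S=118.2076 intr=0.0000 cont=0.0000 V=0.0000[hold]; j=5 S=146.8723 intr=0.0000 cont=0.0000 V=0.0000[hold]  S*(5)=49.5983
k=4: j=0 S=55.2859 intr=18.9041 cont=18.5717 V=18.9041[EX]; j=1 S=68.6924 intr=5.4976 cont=7.9013 V=7.9013[hold]; j=2 S=85.3500 intr=0.0000 cont=1.5948 V=1.5948[hold]; j=3 S=106.0469 intr=0.0000 cont=0.0000 V=0.0000[hold]; j=4 S=131.7628 intr=0.0000 cont=0.0000 V=0.0000[hold]  S*(4)=55.2859
k=3: j=0 S=61.6257 intr=12.5643 cont=13.3930 V=13.3930[hold]; j=1 S=76.5696 intr=0.0000 cont=4.7566 V=4.7566[hold]; j=2 S=95.1373 intr=0.0000 cont=0.8015 V=0.8015[hold]; j=3 S=118.2076 intr=0.0000 cont=0.0000 V=0.0000[hold]  S*(3)=-
k=2: j=0 S=68.6924 intr=5.4976 cont=9.0742 V=9.0742[hold]; j=1 S=85.3500 intr=0.0000 cont=2.7853 V=2.7853[hold]; j=2 S=106.0469 intr=0.0000 cont=0.4028 V=0.4028[hold]  S*(2)=-
k=1: j=0 S=76.5696 intr=0.0000 cont=5.9325 V=5.9325[hold]; j=1 S=95.1373 intr=0.0000 cont=1.5982 V=1.5982[hold]  S*(1)=-
k=0: j=0 S=85.3500 intr=0.0000 cont=3.7688 V=3.7688[hold]  S*(0)=-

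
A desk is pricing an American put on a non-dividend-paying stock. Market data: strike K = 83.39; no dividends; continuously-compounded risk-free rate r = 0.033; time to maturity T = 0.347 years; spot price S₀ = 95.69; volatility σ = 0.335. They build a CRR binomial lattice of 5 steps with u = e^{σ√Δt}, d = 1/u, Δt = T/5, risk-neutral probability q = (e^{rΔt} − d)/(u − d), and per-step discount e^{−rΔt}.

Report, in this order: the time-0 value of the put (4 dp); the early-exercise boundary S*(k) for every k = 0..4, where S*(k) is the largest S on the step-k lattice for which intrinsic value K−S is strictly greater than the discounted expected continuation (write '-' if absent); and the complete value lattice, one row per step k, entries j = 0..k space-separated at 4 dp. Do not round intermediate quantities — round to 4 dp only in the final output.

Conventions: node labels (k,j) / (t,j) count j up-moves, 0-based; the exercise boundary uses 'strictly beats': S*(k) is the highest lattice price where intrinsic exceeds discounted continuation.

Δt=0.06940  u=1.09226  d=0.91553  q=0.49092  discount=0.99771
step 5 (expiry): payoffs max(K−S,0) = 21.8398 9.9581 0.0000 0.0000 0.0000 0.0000
step 4: (k=4,j=0): S=67.2291, K−S=16.1609, hold=15.9702 ⇒ V=16.1609 exercise | (k=4,j=1): S=80.2069, K−S=3.1831, hold=5.0579 ⇒ V=5.0579 continue | (k=4,j=2): S=95.6900, K−S=0.0000, hold=0.0000 ⇒ V=0.0000 continue | (k=4,j=3): S=114.1619, K−S=0.0000, hold=0.0000 ⇒ V=0.0000 continue | (k=4,j=4): S=136.1996, K−S=0.0000, hold=0.0000 ⇒ V=0.0000 continue  boundary S*=67.2291
step 3: (k=3,j=0): S=73.4319, K−S=9.9581, hold=10.6857 ⇒ V=10.6857 continue | (k=3,j=1): S=87.6071, K−S=0.0000, hold=2.5689 ⇒ V=2.5689 continue | (k=3,j=2): S=104.5187, K−S=0.0000, hold=0.0000 ⇒ V=0.0000 continue | (k=3,j=3): S=124.6949, K−S=0.0000, hold=0.0000 ⇒ V=0.0000 continue  boundary S*=-
step 2: (k=2,j=0): S=80.2069, K−S=3.1831, hold=6.6856 ⇒ V=6.6856 continue | (k=2,j=1): S=95.6900, K−S=0.0000, hold=1.3048 ⇒ V=1.3048 continue | (k=2,j=2): S=114.1619, K−S=0.0000, hold=0.0000 ⇒ V=0.0000 continue  boundary S*=-
step 1: (k=1,j=0): S=87.6071, K−S=0.0000, hold=4.0348 ⇒ V=4.0348 continue | (k=1,j=1): S=104.5187, K−S=0.0000, hold=0.6627 ⇒ V=0.6627 continue  boundary S*=-
step 0: (k=0,j=0): S=95.6900, K−S=0.0000, hold=2.3739 ⇒ V=2.3739 continue  boundary S*=-

price = 2.3739
boundary = - - - - 67.2291
tree:
2.3739
4.0348 0.6627
6.6856 1.3048 0.0000
10.6857 2.5689 0.0000 0.0000
16.1609 5.0579 0.0000 0.0000 0.0000
21.8398 9.9581 0.0000 0.0000 0.0000 0.0000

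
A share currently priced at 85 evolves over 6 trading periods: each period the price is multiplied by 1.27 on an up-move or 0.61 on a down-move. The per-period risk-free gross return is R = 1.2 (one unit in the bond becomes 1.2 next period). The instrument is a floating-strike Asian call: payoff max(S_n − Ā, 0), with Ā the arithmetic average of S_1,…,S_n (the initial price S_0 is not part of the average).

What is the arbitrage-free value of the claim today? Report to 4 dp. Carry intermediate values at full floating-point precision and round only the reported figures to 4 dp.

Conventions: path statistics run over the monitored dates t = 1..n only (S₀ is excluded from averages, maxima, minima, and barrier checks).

price = 29.3027

Under the martingale measure an up-move has probability p* = 0.8939; value the claim as the probability-weighted average of per-path payoffs, discounted 6 periods at R = 1.2.
Enumerate all 2^6 = 64 price paths (U = up ×1.27, D = down ×0.61); each path with k up-moves has probability p*^k·(1−p*)^(6−k).
DDDDDD: Ā=21.0165, payoff=0.0000, prob=0.000001
UDDDDD: Ā=43.7557, payoff=0.0000, prob=0.000012
DUDDDD: Ā=34.4057, payoff=0.0000, prob=0.000012
UUDDDD: Ā=71.6316, payoff=0.0000, prob=0.000101
DDUDDD: Ā=28.7022, payoff=0.0000, prob=0.000012
UDUDDD: Ā=59.7571, payoff=0.0000, prob=0.000101
DUUDDD: Ā=50.4071, payoff=0.0000, prob=0.000101
UUUDDD: Ā=104.9459, payoff=0.0000, prob=0.000852
DDDUDD: Ā=25.2231, payoff=0.0000, prob=0.000012
UDDUDD: Ā=52.5136, payoff=0.0000, prob=0.000101
DUDUDD: Ā=43.1636, payoff=0.0000, prob=0.000101
UUDUDD: Ā=89.8653, payoff=0.0000, prob=0.000852
DDUUDD: Ā=37.4601, payoff=0.0000, prob=0.000101
UDUUDD: Ā=77.9908, payoff=0.0000, prob=0.000852
DUUUDD: Ā=68.6408, payoff=0.0000, prob=0.000852
UUUUDD: Ā=142.9078, payoff=0.0000, prob=0.007184
DDDDUD: Ā=23.1008, payoff=0.0000, prob=0.000012
UDDDUD: Ā=48.0951, payoff=0.0000, prob=0.000101
DUDDUD: Ā=38.7451, payoff=0.0000, prob=0.000101
UUDDUD: Ā=80.6661, payoff=0.0000, prob=0.000852
DDUDUD: Ā=33.0416, payoff=0.0000, prob=0.000101
UDUDUD: Ā=68.7916, payoff=0.0000, prob=0.000852
DUUDUD: Ā=59.4416, payoff=0.0000, prob=0.000852
UUUDUD: Ā=123.7554, payoff=0.0000, prob=0.007184
DDDUUD: Ā=29.5625, payoff=0.0000, prob=0.000101
UDDUUD: Ā=61.5481, payoff=0.0000, prob=0.000852
DUDUUD: Ā=52.1981, payoff=0.0000, prob=0.000852
UUDUUD: Ā=108.6748, payoff=0.0000, prob=0.007184
DDUUUD: Ā=46.4946, payoff=0.0000, prob=0.000852
UDUUUD: Ā=96.8003, payoff=0.0000, prob=0.007184
DUUUUD: Ā=87.4503, payoff=0.0000, prob=0.007184
UUUUUD: Ā=182.0687, payoff=0.0000, prob=0.060547
DDDDDU: Ā=21.8062, payoff=0.0000, prob=0.000012
UDDDDU: Ā=45.3998, payoff=0.0000, prob=0.000101
DUDDDU: Ā=36.0498, payoff=0.0000, prob=0.000101
UUDDDU: Ā=75.0546, payoff=0.0000, prob=0.000852
DDUDDU: Ā=30.3463, payoff=0.0000, prob=0.000101
UDUDDU: Ā=63.1801, payoff=0.0000, prob=0.000852
DUUDDU: Ā=53.8301, payoff=0.0000, prob=0.000852
UUUDDU: Ā=112.0725, payoff=0.0000, prob=0.007184
DDDUDU: Ā=26.8672, payoff=0.0000, prob=0.000101
UDDUDU: Ā=55.9366, payoff=0.0000, prob=0.000852
DUDUDU: Ā=46.5866, payoff=0.0000, prob=0.000852
UUDUDU: Ā=96.9919, payoff=0.0000, prob=0.007184
DDUUDU: Ā=40.8831, payoff=0.0000, prob=0.000852
UDUUDU: Ā=85.1174, payoff=0.0000, prob=0.007184
DUUUDU: Ā=75.7674, payoff=6.5125, prob=0.007184
UUUUDU: Ā=157.7452, payoff=13.5588, prob=0.060547
DDDDUU: Ā=24.7449, payoff=0.0000, prob=0.000101
UDDDUU: Ā=51.5181, payoff=0.0000, prob=0.000852
DUDDUU: Ā=42.1681, payoff=0.0000, prob=0.000852
UUDDUU: Ā=87.7927, payoff=0.0000, prob=0.007184
DDUDUU: Ā=36.4646, payoff=3.0556, prob=0.000852
UDUDUU: Ā=75.9182, payoff=6.3617, prob=0.007184
DUUDUU: Ā=66.5682, payoff=15.7117, prob=0.007184
UUUDUU: Ā=138.5928, payoff=32.7112, prob=0.060547
DDDUUU: Ā=32.9855, payoff=6.5347, prob=0.000852
UDDUUU: Ā=68.6747, payoff=13.6051, prob=0.007184
DUDUUU: Ā=59.3247, payoff=22.9551, prob=0.007184
UUDUUU: Ā=123.5122, payoff=47.7918, prob=0.060547
DDUUUU: Ā=53.6212, payoff=28.6586, prob=0.007184
UDUUUU: Ā=111.6377, payoff=59.6663, prob=0.060547
DUUUUU: Ā=102.2877, payoff=69.0163, prob=0.060547
UUUUUU: Ā=212.9596, payoff=143.6896, prob=0.510327
Price = Σ prob·payoff / R^6 = 87.497272 / 2.985984 = 29.3027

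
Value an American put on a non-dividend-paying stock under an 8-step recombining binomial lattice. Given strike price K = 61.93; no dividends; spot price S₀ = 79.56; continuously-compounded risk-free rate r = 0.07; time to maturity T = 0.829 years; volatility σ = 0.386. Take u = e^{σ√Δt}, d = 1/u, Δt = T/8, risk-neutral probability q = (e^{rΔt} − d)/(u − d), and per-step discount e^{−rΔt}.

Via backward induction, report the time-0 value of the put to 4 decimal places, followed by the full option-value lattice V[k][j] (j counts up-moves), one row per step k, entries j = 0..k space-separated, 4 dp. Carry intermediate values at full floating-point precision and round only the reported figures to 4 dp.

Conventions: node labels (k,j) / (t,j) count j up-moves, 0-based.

Δt=0.10362  u=1.13231  d=0.88315  q=0.49820  discount=0.99277
step 8 (expiry): payoffs max(K−S,0) = 32.4869 24.1805 13.5307 0.0000 0.0000 0.0000 0.0000 0.0000 0.0000
k=7: (k=7,j=0): S=33.3386, K−S=28.5914, hold=28.1438 ⇒ V=28.5914 exercise | (k=7,j=1): S=42.7440, K−S=19.1860, hold=18.7384 ⇒ V=19.1860 exercise | (k=7,j=2): S=54.8028, K−S=7.1272, hold=6.7407 ⇒ V=7.1272 exercise | (k=7,j=3): S=70.2637, K−S=0.0000, hold=0.0000 ⇒ V=0.0000 continue | (k=7,j=4): S=90.0863, K−S=0.0000, hold=0.0000 ⇒ V=0.0000 continue | (k=7,j=5): S=115.5012, K−S=0.0000, hold=0.0000 ⇒ V=0.0000 continue | (k=7,j=6): S=148.0862, K−S=0.0000, hold=0.0000 ⇒ V=0.0000 continue | (k=7,j=7): S=189.8640, K−S=0.0000, hold=0.0000 ⇒ V=0.0000 continue
k=6: (k=6,j=0): S=37.7495, K−S=24.1805, hold=23.7329 ⇒ V=24.1805 exercise | (k=6,j=1): S=48.3993, K−S=13.5307, hold=13.0831 ⇒ V=13.5307 exercise | (k=6,j=2): S=62.0536, K−S=0.0000, hold=3.5506 ⇒ V=3.5506 continue | (k=6,j=3): S=79.5600, K−S=0.0000, hold=0.0000 ⇒ V=0.0000 continue | (k=6,j=4): S=102.0053, K−S=0.0000, hold=0.0000 ⇒ V=0.0000 continue | (k=6,j=5): S=130.7828, K−S=0.0000, hold=0.0000 ⇒ V=0.0000 continue | (k=6,j=6): S=167.6790, K−S=0.0000, hold=0.0000 ⇒ V=0.0000 continue
k=5: (k=5,j=0): S=42.7440, K−S=19.1860, hold=18.7384 ⇒ V=19.1860 exercise | (k=5,j=1): S=54.8028, K−S=7.1272, hold=8.4968 ⇒ V=8.4968 continue | (k=5,j=2): S=70.2637, K−S=0.0000, hold=1.7688 ⇒ V=1.7688 continue | (k=5,j=3): S=90.0863, K−S=0.0000, hold=0.0000 ⇒ V=0.0000 continue | (k=5,j=4): S=115.5012, K−S=0.0000, hold=0.0000 ⇒ V=0.0000 continue | (k=5,j=5): S=148.0862, K−S=0.0000, hold=0.0000 ⇒ V=0.0000 continue
k=4: (k=4,j=0): S=48.3993, K−S=13.5307, hold=13.7605 ⇒ V=13.7605 continue | (k=4,j=1): S=62.0536, K−S=0.0000, hold=5.1078 ⇒ V=5.1078 continue | (k=4,j=2): S=79.5600, K−S=0.0000, hold=0.8812 ⇒ V=0.8812 continue | (k=4,j=3): S=102.0053, K−S=0.0000, hold=0.0000 ⇒ V=0.0000 continue | (k=4,j=4): S=130.7828, K−S=0.0000, hold=0.0000 ⇒ V=0.0000 continue
k=3: (k=3,j=0): S=54.8028, K−S=7.1272, hold=9.3815 ⇒ V=9.3815 continue | (k=3,j=1): S=70.2637, K−S=0.0000, hold=2.9804 ⇒ V=2.9804 continue | (k=3,j=2): S=90.0863, K−S=0.0000, hold=0.4390 ⇒ V=0.4390 continue | (k=3,j=3): S=115.5012, K−S=0.0000, hold=0.0000 ⇒ V=0.0000 continue
k=2: (k=2,j=0): S=62.0536, K−S=0.0000, hold=6.1477 ⇒ V=6.1477 continue | (k=2,j=1): S=79.5600, K−S=0.0000, hold=1.7019 ⇒ V=1.7019 continue | (k=2,j=2): S=102.0053, K−S=0.0000, hold=0.2187 ⇒ V=0.2187 continue
k=1: (k=1,j=0): S=70.2637, K−S=0.0000, hold=3.9044 ⇒ V=3.9044 continue | (k=1,j=1): S=90.0863, K−S=0.0000, hold=0.9560 ⇒ V=0.9560 continue
k=0: (k=0,j=0): S=79.5600, K−S=0.0000, hold=2.4179 ⇒ V=2.4179 continue

price = 2.4179
tree:
2.4179
3.9044 0.9560
6.1477 1.7019 0.2187
9.3815 2.9804 0.4390 0.0000
13.7605 5.1078 0.8812 0.0000 0.0000
19.1860 8.4968 1.7688 0.0000 0.0000 0.0000
24.1805 13.5307 3.5506 0.0000 0.0000 0.0000 0.0000
28.5914 19.1860 7.1272 0.0000 0.0000 0.0000 0.0000 0.0000
32.4869 24.1805 13.5307 0.0000 0.0000 0.0000 0.0000 0.0000 0.0000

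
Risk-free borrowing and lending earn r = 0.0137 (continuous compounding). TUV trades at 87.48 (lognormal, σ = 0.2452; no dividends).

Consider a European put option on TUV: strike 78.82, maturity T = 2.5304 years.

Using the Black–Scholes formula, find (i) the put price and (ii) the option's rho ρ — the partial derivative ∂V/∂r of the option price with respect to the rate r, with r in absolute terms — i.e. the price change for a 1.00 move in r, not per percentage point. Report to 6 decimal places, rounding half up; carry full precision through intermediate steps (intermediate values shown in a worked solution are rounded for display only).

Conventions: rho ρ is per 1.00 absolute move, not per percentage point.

price = 7.758859
ρ = -83.995875

σ√T = 0.2452·√2.5304 = 0.390045
d₁ = (ln(S/K) + (r+σ²/2)T) / (σ√T) = (ln(87.48/78.82) + (0.0137+0.2452²/2)·2.5304) / 0.390045 = (0.104243 + 0.110734) / 0.390045 = 0.551161
d₂ = d₁ − σ√T = 0.551161 − 0.390045 = 0.161115
e^{−rT} = 0.965928
N(−d₁) = 0.290762,  N(−d₂) = 0.436001
Put price V = K·e^{−rT}·N(−d₂) − S·N(−d₁) = 33.194703 − 25.435844 = 7.758859
ρ = −K·T·e^{−rT}·N(−d₂) = -83.995875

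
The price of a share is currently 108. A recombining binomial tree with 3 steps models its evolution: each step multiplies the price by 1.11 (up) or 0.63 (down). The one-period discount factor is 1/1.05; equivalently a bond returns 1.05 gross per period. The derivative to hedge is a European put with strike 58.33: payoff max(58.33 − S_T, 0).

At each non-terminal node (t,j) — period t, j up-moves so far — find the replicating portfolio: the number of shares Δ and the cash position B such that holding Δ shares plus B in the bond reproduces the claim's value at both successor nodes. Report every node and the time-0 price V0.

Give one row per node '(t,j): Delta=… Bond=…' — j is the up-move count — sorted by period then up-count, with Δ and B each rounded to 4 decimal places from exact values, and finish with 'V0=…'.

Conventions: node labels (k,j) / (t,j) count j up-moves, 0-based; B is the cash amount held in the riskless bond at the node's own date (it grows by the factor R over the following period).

(0,0): Delta=-0.0468 Bond=5.4847
(1,0): Delta=-0.3493 Bond=26.3424
(1,1): Delta=-0.0222 Bond=2.8184
(2,0): Delta=-1.0000 Bond=55.5524
(2,1): Delta=-0.2965 Bond=23.6748
(2,2): Delta=0.0000 Bond=0.0000
V0=0.4337

Risk-neutral probability p* = (R−d)/(u−d) = (1.05−0.63)/(1.11−0.63) = 0.8750.
Terminal payoffs: V(3,0)=31.3249, V(3,1)=10.7496, V(3,2)=0.0000, V(3,3)=0.0000
Node (2,0) S=42.8652: V=(p*·10.7496+(1−p*)·31.3249)/1.05=12.6872; Δ=(10.7496−31.3249)/(47.5804−27.0051)=-1.0000; B=V−Δ·S=55.5524
Node (2,1) S=75.5244: V=(p*·0.0000+(1−p*)·10.7496)/1.05=1.2797; Δ=(0.0000−10.7496)/(83.8321−47.5804)=-0.2965; B=V−Δ·S=23.6748
Node (2,2) S=133.0668: V=(p*·0.0000+(1−p*)·0.0000)/1.05=0.0000; Δ=(0.0000−0.0000)/(147.7041−83.8321)=0.0000; B=V−Δ·S=0.0000
Node (1,0) S=68.0400: V=(p*·1.2797+(1−p*)·12.6872)/1.05=2.5768; Δ=(1.2797−12.6872)/(75.5244−42.8652)=-0.3493; B=V−Δ·S=26.3424
Node (1,1) S=119.8800: V=(p*·0.0000+(1−p*)·1.2797)/1.05=0.1523; Δ=(0.0000−1.2797)/(133.0668−75.5244)=-0.0222; B=V−Δ·S=2.8184
Node (0,0) S=108.0000: V=(p*·0.1523+(1−p*)·2.5768)/1.05=0.4337; Δ=(0.1523−2.5768)/(119.8800−68.0400)=-0.0468; B=V−Δ·S=5.4847
Verification: the root portfolio costs Δ(0,0)·S0 + B(0,0) = 0.4337, matching V0.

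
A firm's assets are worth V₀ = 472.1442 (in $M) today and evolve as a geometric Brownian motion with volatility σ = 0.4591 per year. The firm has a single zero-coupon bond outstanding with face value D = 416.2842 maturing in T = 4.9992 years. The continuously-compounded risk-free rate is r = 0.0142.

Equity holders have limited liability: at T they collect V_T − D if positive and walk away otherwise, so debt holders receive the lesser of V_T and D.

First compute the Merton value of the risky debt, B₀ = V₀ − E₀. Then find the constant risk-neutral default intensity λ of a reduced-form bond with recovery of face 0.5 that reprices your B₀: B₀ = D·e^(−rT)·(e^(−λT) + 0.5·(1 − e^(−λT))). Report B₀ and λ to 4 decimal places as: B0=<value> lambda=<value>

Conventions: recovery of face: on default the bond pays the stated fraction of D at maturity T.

B0=258.4949 lambda=0.2198

Apply the equity-as-call identities (strike 416.2842, horizon 4.9992 years):
d₁ = [ln(V₀/D) + (r + σ²/2)T] / (σ√T)
   = [ln(472.1442/416.2842) + (0.0142 + 0.5·0.4591²)·4.9992] / (0.4591·√4.9992)
   = [0.125916 + 0.597836] / 1.026497 = 0.705071
d₂ = d₁ − σ√T = 0.705071 − 1.026497 = -0.321426
N(d₁) = 0.759617,  N(d₂) = 0.373944,  e^(−rT) = 0.931472
E₀ = V₀·N(d₁) − D·e^(−rT)·N(d₂)
   = 472.1442·0.759617 − 416.2842·0.931472·0.373944 = 213.649276
B₀ = V₀ − E₀ = 472.1442 − 213.649276 = 258.494924
e^(−λT) = (B₀·e^(rT)/D − 0.5)/(1 − 0.5) = (258.4949·1.073569/416.2842 − 0.5)/0.5 = 0.33328202
λ = −ln(0.33328202)/4.9992 = 0.219788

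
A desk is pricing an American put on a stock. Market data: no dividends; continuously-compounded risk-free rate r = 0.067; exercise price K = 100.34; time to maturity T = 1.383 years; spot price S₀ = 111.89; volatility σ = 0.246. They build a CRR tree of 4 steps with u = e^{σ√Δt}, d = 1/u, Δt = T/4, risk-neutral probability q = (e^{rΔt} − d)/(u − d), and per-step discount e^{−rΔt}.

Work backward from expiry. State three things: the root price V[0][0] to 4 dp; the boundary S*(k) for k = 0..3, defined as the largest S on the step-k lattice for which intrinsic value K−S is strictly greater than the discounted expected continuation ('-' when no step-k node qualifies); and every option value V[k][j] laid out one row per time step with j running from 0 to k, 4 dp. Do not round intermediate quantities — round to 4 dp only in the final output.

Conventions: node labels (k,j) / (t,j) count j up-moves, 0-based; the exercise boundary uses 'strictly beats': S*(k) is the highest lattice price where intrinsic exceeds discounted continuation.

price = 4.8305
boundary = - - 83.7820 72.4987
tree:
4.8305
9.1119 1.4586
16.5580 3.2781 0.0000
27.8413 7.3674 0.0000 0.0000
37.6050 16.5580 0.0000 0.0000 0.0000

Δt=0.34575  u=1.15563  d=0.86533  q=0.54463  discount=0.97710
step 4 (expiry): payoffs max(K−S,0) = 37.6050 16.5580 0.0000 0.0000 0.0000
step 3: (k=3,j=0): S=72.4987, K−S=27.8413, hold=25.5436 ⇒ V=27.8413 exercise | (k=3,j=1): S=96.8213, K−S=3.5187, hold=7.3674 ⇒ V=7.3674 continue | (k=3,j=2): S=129.3039, K−S=0.0000, hold=0.0000 ⇒ V=0.0000 continue | (k=3,j=3): S=172.6841, K−S=0.0000, hold=0.0000 ⇒ V=0.0000 continue  boundary S*=72.4987
step 2: (k=2,j=0): S=83.7820, K−S=16.5580, hold=16.3085 ⇒ V=16.5580 exercise | (k=2,j=1): S=111.8900, K−S=0.0000, hold=3.2781 ⇒ V=3.2781 continue | (k=2,j=2): S=149.4280, K−S=0.0000, hold=0.0000 ⇒ V=0.0000 continue  boundary S*=83.7820
step 1: (k=1,j=0): S=96.8213, K−S=3.5187, hold=9.1119 ⇒ V=9.1119 continue | (k=1,j=1): S=129.3039, K−S=0.0000, hold=1.4586 ⇒ V=1.4586 continue  boundary S*=-
step 0: (k=0,j=0): S=111.8900, K−S=0.0000, hold=4.8305 ⇒ V=4.8305 continue  boundary S*=-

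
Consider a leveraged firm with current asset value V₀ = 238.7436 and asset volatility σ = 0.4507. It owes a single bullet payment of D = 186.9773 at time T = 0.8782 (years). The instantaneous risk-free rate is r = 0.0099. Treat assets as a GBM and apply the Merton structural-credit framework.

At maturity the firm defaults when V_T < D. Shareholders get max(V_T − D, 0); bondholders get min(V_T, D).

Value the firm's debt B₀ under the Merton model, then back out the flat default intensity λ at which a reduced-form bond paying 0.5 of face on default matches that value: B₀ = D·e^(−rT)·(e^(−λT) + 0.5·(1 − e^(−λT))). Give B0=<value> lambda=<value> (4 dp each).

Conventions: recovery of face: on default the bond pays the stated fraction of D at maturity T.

Work the structural quantities from V₀ = 238.7436 against face 186.9773:
d₁ = [ln(V₀/D) + (r + σ²/2)T] / (σ√T)
   = [ln(238.7436/186.9773) + (0.0099 + 0.5·0.4507²)·0.8782] / (0.4507·√0.8782)
   = [0.244403 + 0.097889] / 0.422361 = 0.810424
d₂ = d₁ − σ√T = 0.810424 − 0.422361 = 0.388062
N(d₁) = 0.791152,  N(d₂) = 0.651015,  e^(−rT) = 0.991344
E₀ = V₀·N(d₁) − D·e^(−rT)·N(d₂)
   = 238.7436·0.791152 − 186.9773·0.991344·0.651015 = 68.211075
B₀ = V₀ − E₀ = 238.7436 − 68.211075 = 170.532525
e^(−λT) = (B₀·e^(rT)/D − 0.5)/(1 − 0.5) = (170.5325·1.008732/186.9773 − 0.5)/0.5 = 0.84002661
λ = −ln(0.84002661)/0.8782 = 0.198499

B0=170.5325 lambda=0.1985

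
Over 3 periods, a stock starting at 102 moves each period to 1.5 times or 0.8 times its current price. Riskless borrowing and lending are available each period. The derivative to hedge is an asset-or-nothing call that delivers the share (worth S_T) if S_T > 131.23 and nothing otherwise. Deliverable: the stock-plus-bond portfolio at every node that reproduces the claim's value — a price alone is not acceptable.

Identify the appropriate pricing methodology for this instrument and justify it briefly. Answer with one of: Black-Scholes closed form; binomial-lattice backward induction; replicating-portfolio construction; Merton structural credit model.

framework: replicating-portfolio construction

Key observation: a price alone would not answer the question — the per-node share/bond construction on the spot-102, 1.5/0.8 tree is required, and only the replicating-portfolio method yields it.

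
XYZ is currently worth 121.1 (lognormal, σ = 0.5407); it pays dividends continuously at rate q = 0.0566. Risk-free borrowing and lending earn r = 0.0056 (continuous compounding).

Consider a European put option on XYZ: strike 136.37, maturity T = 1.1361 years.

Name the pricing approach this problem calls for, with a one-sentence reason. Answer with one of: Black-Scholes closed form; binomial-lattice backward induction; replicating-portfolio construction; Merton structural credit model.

framework: Black-Scholes closed form

Key observation: with XYZ following a GBM at constant σ and r, the European put struck at 136.37 prices in closed form — nothing here needs a stepwise model or a balance sheet.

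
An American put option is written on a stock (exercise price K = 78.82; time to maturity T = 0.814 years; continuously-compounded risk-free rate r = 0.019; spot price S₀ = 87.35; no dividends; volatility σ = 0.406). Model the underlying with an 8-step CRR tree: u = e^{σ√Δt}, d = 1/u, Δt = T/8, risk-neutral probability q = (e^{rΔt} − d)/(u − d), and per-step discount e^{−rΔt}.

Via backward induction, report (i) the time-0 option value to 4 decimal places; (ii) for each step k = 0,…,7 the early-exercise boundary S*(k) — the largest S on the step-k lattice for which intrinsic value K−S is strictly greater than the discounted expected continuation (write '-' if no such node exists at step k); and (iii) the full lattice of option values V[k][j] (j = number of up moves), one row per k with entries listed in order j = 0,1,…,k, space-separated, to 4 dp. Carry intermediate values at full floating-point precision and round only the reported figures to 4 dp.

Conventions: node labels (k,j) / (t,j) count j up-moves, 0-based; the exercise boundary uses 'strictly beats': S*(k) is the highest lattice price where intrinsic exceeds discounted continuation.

params: Δt=0.10175 u=1.13827 d=0.87853 q=0.47512 e^(-rΔt)=0.99807
t_8 payoffs: 47.8237 38.6596 26.7861 11.4022 0.0000 0.0000 0.0000 0.0000 0.0000
t_7: node(7,0) S=35.2820 payoff=43.5380 vs cont=43.3857 → 43.5380 [stop]  node(7,1) S=45.7132 payoff=33.1068 vs cont=32.9545 → 33.1068 [stop]  node(7,2) S=59.2285 payoff=19.5915 vs cont=19.4393 → 19.5915 [stop]  node(7,3) S=76.7395 payoff=2.0805 vs cont=5.9732 → 5.9732 [wait]  node(7,4) S=99.4276 payoff=0.0000 vs cont=0.0000 → 0.0000 [wait]  node(7,5) S=128.8236 payoff=0.0000 vs cont=0.0000 → 0.0000 [wait]  node(7,6) S=166.9105 payoff=0.0000 vs cont=0.0000 → 0.0000 [wait]  node(7,7) S=216.2580 payoff=0.0000 vs cont=0.0000 → 0.0000 [wait]  ⇒ S*(7)=59.2285
t_6: node(6,0) S=40.1604 payoff=38.6596 vs cont=38.5074 → 38.6596 [stop]  node(6,1) S=52.0339 payoff=26.7861 vs cont=26.6339 → 26.7861 [stop]  node(6,2) S=67.4178 payoff=11.4022 vs cont=13.0959 → 13.0959 [wait]  node(6,3) S=87.3500 payoff=0.0000 vs cont=3.1292 → 3.1292 [wait]  node(6,4) S=113.1752 payoff=0.0000 vs cont=0.0000 → 0.0000 [wait]  node(6,5) S=146.6357 payoff=0.0000 vs cont=0.0000 → 0.0000 [wait]  node(6,6) S=189.9888 payoff=0.0000 vs cont=0.0000 → 0.0000 [wait]  ⇒ S*(6)=52.0339
t_5: node(5,0) S=45.7132 payoff=33.1068 vs cont=32.9545 → 33.1068 [stop]  node(5,1) S=59.2285 payoff=19.5915 vs cont=20.2425 → 20.2425 [wait]  node(5,2) S=76.7395 payoff=2.0805 vs cont=8.3444 → 8.3444 [wait]  node(5,3) S=99.4276 payoff=0.0000 vs cont=1.6393 → 1.6393 [wait]  node(5,4) S=128.8236 payoff=0.0000 vs cont=0.0000 → 0.0000 [wait]  node(5,5) S=166.9105 payoff=0.0000 vs cont=0.0000 → 0.0000 [wait]  ⇒ S*(5)=45.7132
t_4: node(4,0) S=52.0339 payoff=26.7861 vs cont=26.9426 → 26.9426 [wait]  node(4,1) S=67.4178 payoff=11.4022 vs cont=14.5613 → 14.5613 [wait]  node(4,2) S=87.3500 payoff=0.0000 vs cont=5.1487 → 5.1487 [wait]  node(4,3) S=113.1752 payoff=0.0000 vs cont=0.8588 → 0.8588 [wait]  node(4,4) S=146.6357 payoff=0.0000 vs cont=0.0000 → 0.0000 [wait]  ⇒ S*(4)=-
t_3: node(3,0) S=59.2285 payoff=19.5915 vs cont=21.0193 → 21.0193 [wait]  node(3,1) S=76.7395 payoff=2.0805 vs cont=10.0697 → 10.0697 [wait]  node(3,2) S=99.4276 payoff=0.0000 vs cont=3.1045 → 3.1045 [wait]  node(3,3) S=128.8236 payoff=0.0000 vs cont=0.4499 → 0.4499 [wait]  ⇒ S*(3)=-
t_2: node(2,0) S=67.4178 payoff=11.4022 vs cont=15.7864 → 15.7864 [wait]  node(2,1) S=87.3500 payoff=0.0000 vs cont=6.7473 → 6.7473 [wait]  node(2,2) S=113.1752 payoff=0.0000 vs cont=1.8397 → 1.8397 [wait]  ⇒ S*(2)=-
t_1: node(1,0) S=76.7395 payoff=2.0805 vs cont=11.4696 → 11.4696 [wait]  node(1,1) S=99.4276 payoff=0.0000 vs cont=4.4071 → 4.4071 [wait]  ⇒ S*(1)=-
t_0: node(0,0) S=87.3500 payoff=0.0000 vs cont=8.0984 → 8.0984 [wait]  ⇒ S*(0)=-

price = 8.0984
boundary = - - - - - 45.7132 52.0339 59.2285
tree:
8.0984
11.4696 4.4071
15.7864 6.7473 1.8397
21.0193 10.0697 3.1045 0.4499
26.9426 14.5613 5.1487 0.8588 0.0000
33.1068 20.2425 8.3444 1.6393 0.0000 0.0000
38.6596 26.7861 13.0959 3.1292 0.0000 0.0000 0.0000
43.5380 33.1068 19.5915 5.9732 0.0000 0.0000 0.0000 0.0000
47.8237 38.6596 26.7861 11.4022 0.0000 0.0000 0.0000 0.0000 0.0000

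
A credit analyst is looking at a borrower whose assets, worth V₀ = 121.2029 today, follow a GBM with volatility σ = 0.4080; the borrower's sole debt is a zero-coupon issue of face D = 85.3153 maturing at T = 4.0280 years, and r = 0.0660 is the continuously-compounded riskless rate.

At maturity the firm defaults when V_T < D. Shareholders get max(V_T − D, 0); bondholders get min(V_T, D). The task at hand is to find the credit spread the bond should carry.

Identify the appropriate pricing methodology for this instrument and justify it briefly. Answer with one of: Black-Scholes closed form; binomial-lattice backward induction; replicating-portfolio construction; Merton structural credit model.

Key observation: a levered firm with one bullet debt due at 4.0280 years is the canonical structural-credit setup: equity is a call on the firm's assets struck at the face value.

framework: Merton structural credit model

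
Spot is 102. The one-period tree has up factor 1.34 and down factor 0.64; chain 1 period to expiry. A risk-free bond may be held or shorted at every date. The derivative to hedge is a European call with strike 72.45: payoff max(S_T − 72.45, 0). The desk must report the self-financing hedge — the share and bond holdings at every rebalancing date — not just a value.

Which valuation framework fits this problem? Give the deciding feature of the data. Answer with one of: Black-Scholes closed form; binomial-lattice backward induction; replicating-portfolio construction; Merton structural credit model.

Key observation: the task asks for the hedge itself — share and bond holdings at every node of the 1-period tree on spot 102 with factors 1.34/0.64 — which is exactly what the replicating-portfolio construction produces.

framework: replicating-portfolio construction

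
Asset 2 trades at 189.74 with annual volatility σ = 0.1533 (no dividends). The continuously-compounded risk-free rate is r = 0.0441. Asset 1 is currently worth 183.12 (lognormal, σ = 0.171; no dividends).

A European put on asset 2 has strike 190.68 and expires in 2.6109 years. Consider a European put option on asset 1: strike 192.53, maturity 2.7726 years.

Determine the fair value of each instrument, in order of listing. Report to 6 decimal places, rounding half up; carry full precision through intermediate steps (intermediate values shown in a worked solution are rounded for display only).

[asset 2 put K=190.68]
σ√T = 0.1533·√2.6109 = 0.247706
d₁ = (ln(S/K) + (r+σ²/2)T) / (σ√T) = (ln(189.74/190.68) + (0.0441+0.1533²/2)·2.6109) / 0.247706 = (-0.004942 + 0.145820) / 0.247706 = 0.568730
d₂ = d₁ − σ√T = 0.568730 − 0.247706 = 0.321023
e^{−rT} = 0.891241
N(−d₁) = 0.284770,  N(−d₂) = 0.374096
price = K·e^{−rT}·N(−d₂) − S·N(−d₁) = 63.574604 − 54.032219 = 9.542385
[asset 1 put K=192.53]
σ√T = 0.171·√2.7726 = 0.284734
d₁ = (ln(S/K) + (r+σ²/2)T) / (σ√T) = (ln(183.12/192.53) + (0.0441+0.171²/2)·2.7726) / 0.284734 = (-0.050110 + 0.162808) / 0.284734 = 0.395801
d₂ = d₁ − σ√T = 0.395801 − 0.284734 = 0.111067
e^{−rT} = 0.884908
N(−d₁) = 0.346126,  N(−d₂) = 0.455782
price = K·e^{−rT}·N(−d₂) − S·N(−d₁) = 77.652124 − 63.382568 = 14.269556

price(asset 2 put K=190.68) = 9.542385
price(asset 1 put K=192.53) = 14.269556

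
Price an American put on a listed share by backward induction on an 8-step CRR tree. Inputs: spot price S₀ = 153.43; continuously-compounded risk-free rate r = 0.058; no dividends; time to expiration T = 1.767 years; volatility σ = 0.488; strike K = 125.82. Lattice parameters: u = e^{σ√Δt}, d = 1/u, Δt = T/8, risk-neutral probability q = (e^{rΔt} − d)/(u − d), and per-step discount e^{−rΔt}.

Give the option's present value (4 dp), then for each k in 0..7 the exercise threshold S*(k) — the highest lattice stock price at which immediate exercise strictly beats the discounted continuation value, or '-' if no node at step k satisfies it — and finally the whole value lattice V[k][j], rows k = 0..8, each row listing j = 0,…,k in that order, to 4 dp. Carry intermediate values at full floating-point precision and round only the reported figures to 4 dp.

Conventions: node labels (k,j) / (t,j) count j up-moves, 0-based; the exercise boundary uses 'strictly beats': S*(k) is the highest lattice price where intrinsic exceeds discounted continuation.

Δt=0.22087, u=1.25778, d=0.79505, q=0.47078, disc=e^(-rΔt)=0.98727
k=8 terminal: V=max(K-S,0) → 101.3250 87.0688 64.5153 28.8356 0.0000 0.0000 0.0000 0.0000 0.0000
k=7: j=0 S=30.8093 intr=95.0107 cont=93.4092 V=95.0107[EX]; j=1 S=48.7405 intr=77.0795 cont=75.4780 V=77.0795[EX]; j=2 S=77.1077 intr=48.7123 cont=47.1107 V=48.7123[EX]; j=3 S=121.9849 intr=3.8351 cont=15.0662 V=15.0662[hold]; j=4 S=192.9809 intr=0.0000 cont=0.0000 V=0.0000[hold]; j=5 S=305.2971 intr=0.0000 cont=0.0000 V=0.0000[hold]; j=6 S=482.9821 intr=0.0000 cont=0.0000 V=0.0000[hold]; j=7 S=764.0808 intr=0.0000 cont=0.0000 V=0.0000[hold]  S*(7)=77.1077
k=6: j=0 S=38.7512 intr=87.0688 cont=85.4672 V=87.0688[EX]; j=1 S=61.3047 intr=64.5153 cont=62.9137 V=64.5153[EX]; j=2 S=96.9844 intr=28.8356 cont=32.4541 V=32.4541[hold]; j=3 S=153.4300 intr=0.0000 cont=7.8719 V=7.8719[hold]; j=4 S=242.7273 intr=0.0000 cont=0.0000 V=0.0000[hold]; j=5 S=383.9961 intr=0.0000 cont=0.0000 V=0.0000[hold]; j=6 S=607.4844 intr=0.0000 cont=0.0000 V=0.0000[hold]  S*(6)=61.3047
k=5: j=0 S=48.7405 intr=77.0795 cont=75.4780 V=77.0795[EX]; j=1 S=77.1077 intr=48.7123 cont=48.7925 V=48.7925[hold]; j=2 S=121.9849 intr=3.8351 cont=20.6155 V=20.6155[hold]; j=3 S=192.9809 intr=0.0000 cont=4.1130 V=4.1130[hold]; j=4 S=305.2971 intr=0.0000 cont=0.0000 V=0.0000[hold]; j=5 S=482.9821 intr=0.0000 cont=0.0000 V=0.0000[hold]  S*(5)=48.7405
k=4: j=0 S=61.3047 intr=64.5153 cont=62.9510 V=64.5153[EX]; j=1 S=96.9844 intr=28.8356 cont=35.0752 V=35.0752[hold]; j=2 S=153.4300 intr=0.0000 cont=12.6830 V=12.6830[hold]; j=3 S=242.7273 intr=0.0000 cont=2.1490 V=2.1490[hold]; j=4 S=383.9961 intr=0.0000 cont=0.0000 V=0.0000[hold]  S*(4)=61.3047
k=3: j=0 S=77.1077 intr=48.7123 cont=50.0108 V=50.0108[hold]; j=1 S=121.9849 intr=3.8351 cont=24.2212 V=24.2212[hold]; j=2 S=192.9809 intr=0.0000 cont=7.6255 V=7.6255[hold]; j=3 S=305.2971 intr=0.0000 cont=1.1228 V=1.1228[hold]  S*(3)=-
k=2: j=0 S=96.9844 intr=28.8356 cont=37.3876 V=37.3876[hold]; j=1 S=153.4300 intr=0.0000 cont=16.1995 V=16.1995[hold]; j=2 S=242.7273 intr=0.0000 cont=4.5061 V=4.5061[hold]  S*(2)=-
k=1: j=0 S=121.9849 intr=3.8351 cont=27.0638 V=27.0638[hold]; j=1 S=192.9809 intr=0.0000 cont=10.5584 V=10.5584[hold]  S*(1)=-
k=0: j=0 S=153.4300 intr=0.0000 cont=19.0478 V=19.0478[hold]  S*(0)=-

price = 19.0478
boundary = - - - - 61.3047 48.7405 61.3047 77.1077
tree:
19.0478
27.0638 10.5584
37.3876 16.1995 4.5061
50.0108 24.2212 7.6255 1.1228
64.5153 35.0752 12.6830 2.1490 0.0000
77.0795 48.7925 20.6155 4.1130 0.0000 0.0000
87.0688 64.5153 32.4541 7.8719 0.0000 0.0000 0.0000
95.0107 77.0795 48.7123 15.0662 0.0000 0.0000 0.0000 0.0000
101.3250 87.0688 64.5153 28.8356 0.0000 0.0000 0.0000 0.0000 0.0000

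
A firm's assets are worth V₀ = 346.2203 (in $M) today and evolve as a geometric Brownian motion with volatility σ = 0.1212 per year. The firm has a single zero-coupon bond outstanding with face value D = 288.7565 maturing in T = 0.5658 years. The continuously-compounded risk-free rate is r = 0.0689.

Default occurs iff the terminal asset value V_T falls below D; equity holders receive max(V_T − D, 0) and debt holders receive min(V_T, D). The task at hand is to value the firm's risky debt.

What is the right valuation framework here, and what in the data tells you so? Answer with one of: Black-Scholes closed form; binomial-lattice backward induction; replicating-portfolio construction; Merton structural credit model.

framework: Merton structural credit model

Key observation: the asked-for credit quantity lives on the firm's capital structure — asset value, asset volatility, debt face 288.7565 — which is the structural model's domain.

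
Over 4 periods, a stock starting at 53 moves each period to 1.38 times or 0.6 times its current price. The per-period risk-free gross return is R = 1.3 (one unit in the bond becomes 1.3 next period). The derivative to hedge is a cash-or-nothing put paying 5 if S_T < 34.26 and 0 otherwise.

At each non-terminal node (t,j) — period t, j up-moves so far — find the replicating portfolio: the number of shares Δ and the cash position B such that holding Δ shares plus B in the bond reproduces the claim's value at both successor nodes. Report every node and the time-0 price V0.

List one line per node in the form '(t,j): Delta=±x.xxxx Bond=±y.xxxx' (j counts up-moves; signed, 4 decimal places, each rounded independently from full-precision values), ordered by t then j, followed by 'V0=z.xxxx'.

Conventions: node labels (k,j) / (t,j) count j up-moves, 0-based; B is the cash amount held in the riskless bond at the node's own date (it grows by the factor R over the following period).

Risk-neutral probability p* = (R−d)/(u−d) = (1.3−0.6)/(1.38−0.6) = 0.8974.
Expiry values: V(4,0)=5.0000, V(4,1)=5.0000, V(4,2)=0.0000, V(4,3)=0.0000, V(4,4)=0.0000
  t=3,j=0: stock 11.4480 → up 15.7982 (V=5.0000), down 6.8688 (V=5.0000). Price 3.8462; hedge Δ=0.0000, bond B=3.8462.
  t=3,j=1: stock 26.3304 → up 36.3360 (V=0.0000), down 15.7982 (V=5.0000). Price 0.3945; hedge Δ=-0.2435, bond B=6.8047.
  t=3,j=2: stock 60.5599 → up 83.5727 (V=0.0000), down 36.3360 (V=0.0000). Price 0.0000; hedge Δ=0.0000, bond B=0.0000.
  t=3,j=3: stock 139.2878 → up 192.2172 (V=0.0000), down 83.5727 (V=0.0000). Price 0.0000; hedge Δ=0.0000, bond B=0.0000.
  t=2,j=0: stock 19.0800 → up 26.3304 (V=0.3945), down 11.4480 (V=3.8462). Price 0.5758; hedge Δ=-0.2319, bond B=5.0010.
  t=2,j=1: stock 43.8840 → up 60.5599 (V=0.0000), down 26.3304 (V=0.3945). Price 0.0311; hedge Δ=-0.0115, bond B=0.5369.
  t=2,j=2: stock 100.9332 → up 139.2878 (V=0.0000), down 60.5599 (V=0.0000). Price 0.0000; hedge Δ=0.0000, bond B=0.0000.
  t=1,j=0: stock 31.8000 → up 43.8840 (V=0.0311), down 19.0800 (V=0.5758). Price 0.0669; hedge Δ=-0.0220, bond B=0.7652.
  t=1,j=1: stock 73.1400 → up 100.9332 (V=0.0000), down 43.8840 (V=0.0311). Price 0.0025; hedge Δ=-0.0005, bond B=0.0424.
  t=0,j=0: stock 53.0000 → up 73.1400 (V=0.0025), down 31.8000 (V=0.0669). Price 0.0070; hedge Δ=-0.0016, bond B=0.0896.
As a check, the time-0 holding Δ(0,0)·S0 + B(0,0) comes to 0.0070 — exactly V0.

(0,0): Delta=-0.0016 Bond=0.0896
(1,0): Delta=-0.0220 Bond=0.7652
(1,1): Delta=-0.0005 Bond=0.0424
(2,0): Delta=-0.2319 Bond=5.0010
(2,1): Delta=-0.0115 Bond=0.5369
(2,2): Delta=0.0000 Bond=0.0000
(3,0): Delta=0.0000 Bond=3.8462
(3,1): Delta=-0.2435 Bond=6.8047
(3,2): Delta=0.0000 Bond=0.0000
(3,3): Delta=0.0000 Bond=0.0000
V0=0.0070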